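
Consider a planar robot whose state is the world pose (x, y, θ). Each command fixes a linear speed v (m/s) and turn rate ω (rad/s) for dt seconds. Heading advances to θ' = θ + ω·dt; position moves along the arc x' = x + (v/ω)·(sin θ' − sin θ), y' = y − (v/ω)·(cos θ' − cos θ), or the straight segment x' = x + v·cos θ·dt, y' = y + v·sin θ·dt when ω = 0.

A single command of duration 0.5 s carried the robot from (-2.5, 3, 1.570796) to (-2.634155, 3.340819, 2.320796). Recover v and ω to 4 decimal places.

Δθ = 2.320796 − 1.570796 = 0.750000
ω = Δθ/dt = 0.750000/0.5 = 1.5000
R = −Δy/(cos θ' − cos θ) = 0.5000
v = R·ω = 0.5000·1.5000 = 0.7500

v = 0.7500, ω = 1.5000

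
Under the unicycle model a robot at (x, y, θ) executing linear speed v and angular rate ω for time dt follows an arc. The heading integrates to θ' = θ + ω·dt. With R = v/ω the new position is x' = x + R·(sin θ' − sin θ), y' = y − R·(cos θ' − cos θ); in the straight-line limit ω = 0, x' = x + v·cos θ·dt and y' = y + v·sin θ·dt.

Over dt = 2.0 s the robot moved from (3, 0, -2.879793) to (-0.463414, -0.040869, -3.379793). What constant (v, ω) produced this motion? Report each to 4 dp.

Δθ = -3.379793 − -2.879793 = -0.500000
ω = Δθ/dt = -0.500000/2.0 = -0.2500
R = Δx/(sin θ' − sin θ) = -7.0000
v = R·ω = -7.0000·-0.2500 = 1.7500

v = 1.7500, ω = -0.2500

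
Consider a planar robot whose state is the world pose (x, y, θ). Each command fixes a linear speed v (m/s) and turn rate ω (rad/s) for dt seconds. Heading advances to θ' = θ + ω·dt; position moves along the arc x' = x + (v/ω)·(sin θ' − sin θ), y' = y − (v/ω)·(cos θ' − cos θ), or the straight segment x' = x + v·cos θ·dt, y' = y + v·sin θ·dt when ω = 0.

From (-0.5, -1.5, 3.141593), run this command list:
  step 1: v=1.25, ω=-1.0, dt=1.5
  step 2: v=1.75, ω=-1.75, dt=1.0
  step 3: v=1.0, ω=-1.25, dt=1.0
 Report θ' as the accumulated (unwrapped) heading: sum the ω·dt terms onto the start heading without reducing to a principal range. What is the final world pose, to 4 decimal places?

(0.0543, 0.0998, -1.3584)

step 1: θ'=1.6416 (R=-1.2500) → pose (-1.7469, -0.3384, 1.6416)
step 2: θ'=-0.1084 (R=-1.0000) → pose (-0.6412, 0.7264, -0.1084)
step 3: θ'=-1.3584 (R=-0.8000) → pose (0.0543, 0.0998, -1.3584)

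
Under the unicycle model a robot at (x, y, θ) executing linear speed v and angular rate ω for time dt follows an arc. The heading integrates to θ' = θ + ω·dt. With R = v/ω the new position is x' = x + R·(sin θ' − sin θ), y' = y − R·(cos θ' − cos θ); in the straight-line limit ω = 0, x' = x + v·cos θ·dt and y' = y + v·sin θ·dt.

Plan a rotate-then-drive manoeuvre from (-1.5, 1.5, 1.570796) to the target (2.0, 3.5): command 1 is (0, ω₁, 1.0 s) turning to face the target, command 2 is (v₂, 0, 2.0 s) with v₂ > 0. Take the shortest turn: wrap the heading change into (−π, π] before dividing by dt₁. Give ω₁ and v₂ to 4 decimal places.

ω₁ = -1.0516, v₂ = 2.0156

heading to target = atan2(3.5−1.5, 2−-1.5) = 0.5191
Δθ = wrap(0.5191 − 1.5708) = -1.0516; ω₁ = Δθ/dt₁ = -1.0516
distance = √((2−-1.5)² + (3.5−1.5)²) = 4.0311; v₂ = distance/dt₂ = 2.0156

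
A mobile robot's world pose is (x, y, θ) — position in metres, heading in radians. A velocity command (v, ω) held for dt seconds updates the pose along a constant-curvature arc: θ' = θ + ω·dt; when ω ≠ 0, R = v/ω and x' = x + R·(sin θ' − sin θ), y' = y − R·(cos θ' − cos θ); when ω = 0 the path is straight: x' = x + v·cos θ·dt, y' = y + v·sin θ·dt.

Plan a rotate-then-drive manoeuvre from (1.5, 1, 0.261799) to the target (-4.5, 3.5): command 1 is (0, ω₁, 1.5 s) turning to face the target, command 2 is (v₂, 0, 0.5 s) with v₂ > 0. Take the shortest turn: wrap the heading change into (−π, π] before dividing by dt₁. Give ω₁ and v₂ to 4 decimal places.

ω₁ = 1.6567, v₂ = 13.0000

heading to target = atan2(3.5−1, -4.5−1.5) = 2.7468
Δθ = wrap(2.7468 − 0.2618) = 2.4850; ω₁ = Δθ/dt₁ = 1.6567
distance = √((-4.5−1.5)² + (3.5−1)²) = 6.5000; v₂ = distance/dt₂ = 13.0000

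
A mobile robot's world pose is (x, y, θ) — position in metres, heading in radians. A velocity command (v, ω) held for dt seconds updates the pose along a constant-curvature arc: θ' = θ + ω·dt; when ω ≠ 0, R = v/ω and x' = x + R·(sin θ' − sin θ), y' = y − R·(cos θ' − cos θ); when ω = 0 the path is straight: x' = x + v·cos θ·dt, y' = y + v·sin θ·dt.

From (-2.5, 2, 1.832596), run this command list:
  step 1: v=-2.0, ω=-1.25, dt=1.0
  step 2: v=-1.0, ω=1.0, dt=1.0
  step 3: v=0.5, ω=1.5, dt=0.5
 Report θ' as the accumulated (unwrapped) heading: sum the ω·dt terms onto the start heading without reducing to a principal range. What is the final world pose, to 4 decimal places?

(-3.7070, -0.3709, 2.3326)

step 1: θ'=0.5826 (R=1.6000) → pose (-3.1652, 0.2498, 0.5826)
step 2: θ'=1.5826 (R=-1.0000) → pose (-3.6149, -0.5970, 1.5826)
step 3: θ'=2.3326 (R=0.3333) → pose (-3.7070, -0.3709, 2.3326)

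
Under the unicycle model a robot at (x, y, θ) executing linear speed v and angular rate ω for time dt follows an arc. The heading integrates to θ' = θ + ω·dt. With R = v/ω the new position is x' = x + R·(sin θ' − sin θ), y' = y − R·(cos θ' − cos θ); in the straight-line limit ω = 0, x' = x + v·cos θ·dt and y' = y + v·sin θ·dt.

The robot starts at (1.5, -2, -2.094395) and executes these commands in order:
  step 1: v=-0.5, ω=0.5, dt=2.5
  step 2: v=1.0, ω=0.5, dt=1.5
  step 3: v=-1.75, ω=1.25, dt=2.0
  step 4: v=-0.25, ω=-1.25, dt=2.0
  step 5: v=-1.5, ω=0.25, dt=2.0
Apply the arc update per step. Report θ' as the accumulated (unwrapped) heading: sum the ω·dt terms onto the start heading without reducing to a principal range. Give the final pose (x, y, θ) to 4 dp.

step 1: θ'=-0.8444 (R=-1.0000) → pose (1.3815, -0.8358, -0.8444)
step 2: θ'=-0.0944 (R=2.0000) → pose (2.6882, -1.4985, -0.0944)
step 3: θ'=2.4056 (R=-1.4000) → pose (1.6164, -3.9299, 2.4056)
step 4: θ'=-0.0944 (R=0.2000) → pose (1.4633, -4.2773, -0.0944)
step 5: θ'=0.4056 (R=-6.0000) → pose (-1.4697, -4.7374, 0.4056)

(-1.4697, -4.7374, 0.4056)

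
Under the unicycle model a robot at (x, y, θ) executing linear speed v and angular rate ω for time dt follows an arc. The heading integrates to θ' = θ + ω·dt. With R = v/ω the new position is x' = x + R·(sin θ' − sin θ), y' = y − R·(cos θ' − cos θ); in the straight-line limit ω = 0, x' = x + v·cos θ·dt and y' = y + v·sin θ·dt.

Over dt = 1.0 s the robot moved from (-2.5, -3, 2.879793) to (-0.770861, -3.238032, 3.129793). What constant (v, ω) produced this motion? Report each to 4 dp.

Δθ = 3.129793 − 2.879793 = 0.250000
ω = Δθ/dt = 0.250000/1.0 = 0.2500
R = Δx/(sin θ' − sin θ) = -7.0000
v = R·ω = -7.0000·0.2500 = -1.7500

v = -1.7500, ω = 0.2500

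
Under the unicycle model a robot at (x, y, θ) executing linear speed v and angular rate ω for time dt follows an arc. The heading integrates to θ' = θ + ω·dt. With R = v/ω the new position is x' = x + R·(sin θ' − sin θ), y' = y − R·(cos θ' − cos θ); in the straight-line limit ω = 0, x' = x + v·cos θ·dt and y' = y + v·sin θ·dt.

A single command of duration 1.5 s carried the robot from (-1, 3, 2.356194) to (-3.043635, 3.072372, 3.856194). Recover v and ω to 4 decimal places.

Δθ = 3.856194 − 2.356194 = 1.500000
ω = Δθ/dt = 1.500000/1.5 = 1.0000
R = Δx/(sin θ' − sin θ) = 1.5000
v = R·ω = 1.5000·1.0000 = 1.5000

v = 1.5000, ω = 1.0000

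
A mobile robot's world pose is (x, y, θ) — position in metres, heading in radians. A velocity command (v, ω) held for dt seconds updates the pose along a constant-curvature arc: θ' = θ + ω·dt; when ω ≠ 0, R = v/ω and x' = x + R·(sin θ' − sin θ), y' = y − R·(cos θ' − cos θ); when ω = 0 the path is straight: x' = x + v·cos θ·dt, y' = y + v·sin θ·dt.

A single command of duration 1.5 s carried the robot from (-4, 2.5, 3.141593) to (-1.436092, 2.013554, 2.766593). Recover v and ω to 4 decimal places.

Δθ = 2.766593 − 3.141593 = -0.375000
ω = Δθ/dt = -0.375000/1.5 = -0.2500
R = Δx/(sin θ' − sin θ) = 7.0000
v = R·ω = 7.0000·-0.2500 = -1.7500

v = -1.7500, ω = -0.2500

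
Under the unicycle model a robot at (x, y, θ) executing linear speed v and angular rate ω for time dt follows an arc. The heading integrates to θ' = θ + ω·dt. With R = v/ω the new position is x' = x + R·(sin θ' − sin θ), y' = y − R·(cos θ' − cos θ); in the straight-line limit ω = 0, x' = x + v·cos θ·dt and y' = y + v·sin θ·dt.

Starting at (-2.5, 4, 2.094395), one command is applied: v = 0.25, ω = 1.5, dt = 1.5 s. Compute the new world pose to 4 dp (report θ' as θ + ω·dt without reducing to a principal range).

(-2.7998, 3.9766, 4.3444)

θ' = 2.0944 + 1.5·1.5 = 4.3444
R = v/ω = 0.25/1.5 = 0.1667
x' = -2.5 + 0.1667·(sin 4.3444 − sin 2.0944) = -2.7998
y' = 4 − 0.1667·(cos 4.3444 − cos 2.0944) = 3.9766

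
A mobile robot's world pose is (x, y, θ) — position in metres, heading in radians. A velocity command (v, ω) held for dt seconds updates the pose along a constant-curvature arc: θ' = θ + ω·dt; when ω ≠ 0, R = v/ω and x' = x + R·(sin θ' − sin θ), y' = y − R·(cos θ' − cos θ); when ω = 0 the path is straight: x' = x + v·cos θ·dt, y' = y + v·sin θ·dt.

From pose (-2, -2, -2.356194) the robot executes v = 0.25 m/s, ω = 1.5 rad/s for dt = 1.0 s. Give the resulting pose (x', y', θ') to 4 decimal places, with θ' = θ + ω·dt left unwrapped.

(-2.0080, -2.2271, -0.8562)

θ' = -2.3562 + 1.5·1.0 = -0.8562
R = v/ω = 0.25/1.5 = 0.1667
x' = -2 + 0.1667·(sin -0.8562 − sin -2.3562) = -2.0080
y' = -2 − 0.1667·(cos -0.8562 − cos -2.3562) = -2.2271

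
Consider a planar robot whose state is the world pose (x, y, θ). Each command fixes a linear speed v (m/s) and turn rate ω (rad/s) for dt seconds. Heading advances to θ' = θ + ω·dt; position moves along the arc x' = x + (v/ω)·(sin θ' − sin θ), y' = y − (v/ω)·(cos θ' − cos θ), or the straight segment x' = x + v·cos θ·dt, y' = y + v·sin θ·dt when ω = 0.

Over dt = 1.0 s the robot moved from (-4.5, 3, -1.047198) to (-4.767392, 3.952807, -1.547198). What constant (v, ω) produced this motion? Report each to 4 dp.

Δθ = -1.547198 − -1.047198 = -0.500000
ω = Δθ/dt = -0.500000/1.0 = -0.5000
R = −Δy/(cos θ' − cos θ) = 2.0000
v = R·ω = 2.0000·-0.5000 = -1.0000

v = -1.0000, ω = -0.5000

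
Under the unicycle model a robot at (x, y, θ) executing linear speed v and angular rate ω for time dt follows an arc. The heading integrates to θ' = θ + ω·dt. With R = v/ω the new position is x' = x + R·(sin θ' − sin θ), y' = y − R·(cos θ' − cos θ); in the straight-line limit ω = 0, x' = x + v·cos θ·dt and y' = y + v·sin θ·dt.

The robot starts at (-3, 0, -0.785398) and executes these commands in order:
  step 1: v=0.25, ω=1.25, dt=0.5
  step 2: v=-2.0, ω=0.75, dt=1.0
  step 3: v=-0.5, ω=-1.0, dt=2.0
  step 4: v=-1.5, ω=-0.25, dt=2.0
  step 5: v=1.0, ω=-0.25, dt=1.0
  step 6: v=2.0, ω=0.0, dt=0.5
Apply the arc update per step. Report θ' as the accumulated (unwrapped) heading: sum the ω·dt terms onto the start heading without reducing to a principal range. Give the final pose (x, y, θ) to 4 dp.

step 1: θ'=-0.1604 (R=0.2000) → pose (-2.8905, -0.0560, -0.1604)
step 2: θ'=0.5896 (R=-2.6667) → pose (-4.7992, -0.4720, 0.5896)
step 3: θ'=-1.4104 (R=0.5000) → pose (-5.5708, -0.1363, -1.4104)
step 4: θ'=-1.9104 (R=6.0000) → pose (-5.3051, 2.8206, -1.9104)
step 5: θ'=-2.1604 (R=-4.0000) → pose (-5.7520, 1.9290, -2.1604)
step 6: θ'=-2.1604 (straight) → pose (-6.3080, 1.0978, -2.1604)

(-6.3080, 1.0978, -2.1604)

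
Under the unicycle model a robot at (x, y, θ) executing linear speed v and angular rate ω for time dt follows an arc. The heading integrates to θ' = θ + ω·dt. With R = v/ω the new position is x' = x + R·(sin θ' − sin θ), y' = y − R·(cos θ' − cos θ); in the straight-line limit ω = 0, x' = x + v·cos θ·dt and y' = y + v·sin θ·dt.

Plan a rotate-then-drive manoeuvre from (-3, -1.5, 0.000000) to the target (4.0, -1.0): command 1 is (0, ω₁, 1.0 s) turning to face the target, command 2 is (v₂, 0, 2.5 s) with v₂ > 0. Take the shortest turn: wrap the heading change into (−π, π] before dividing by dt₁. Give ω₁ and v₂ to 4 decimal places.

ω₁ = 0.0713, v₂ = 2.8071

heading to target = atan2(-1−-1.5, 4−-3) = 0.0713
Δθ = wrap(0.0713 − 0.0000) = 0.0713; ω₁ = Δθ/dt₁ = 0.0713
distance = √((4−-3)² + (-1−-1.5)²) = 7.0178; v₂ = distance/dt₂ = 2.8071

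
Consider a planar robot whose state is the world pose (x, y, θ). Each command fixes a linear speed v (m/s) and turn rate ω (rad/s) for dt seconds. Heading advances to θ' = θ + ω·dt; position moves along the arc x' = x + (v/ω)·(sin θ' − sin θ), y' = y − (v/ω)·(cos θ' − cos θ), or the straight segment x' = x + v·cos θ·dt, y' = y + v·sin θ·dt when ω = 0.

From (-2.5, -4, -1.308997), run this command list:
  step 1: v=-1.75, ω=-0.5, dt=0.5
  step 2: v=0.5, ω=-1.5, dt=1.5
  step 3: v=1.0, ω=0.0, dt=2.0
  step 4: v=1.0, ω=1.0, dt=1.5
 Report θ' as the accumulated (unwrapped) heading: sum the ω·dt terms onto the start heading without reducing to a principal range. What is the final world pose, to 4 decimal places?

(-6.0881, -2.2757, -2.3090)

step 1: θ'=-1.5590 (R=3.5000) → pose (-2.6190, -3.1354, -1.5590)
step 2: θ'=-3.8090 (R=-0.3333) → pose (-3.1586, -3.4012, -3.8090)
step 3: θ'=-3.8090 (straight) → pose (-4.7295, -2.1633, -3.8090)
step 4: θ'=-2.3090 (R=1.0000) → pose (-6.0881, -2.2757, -2.3090)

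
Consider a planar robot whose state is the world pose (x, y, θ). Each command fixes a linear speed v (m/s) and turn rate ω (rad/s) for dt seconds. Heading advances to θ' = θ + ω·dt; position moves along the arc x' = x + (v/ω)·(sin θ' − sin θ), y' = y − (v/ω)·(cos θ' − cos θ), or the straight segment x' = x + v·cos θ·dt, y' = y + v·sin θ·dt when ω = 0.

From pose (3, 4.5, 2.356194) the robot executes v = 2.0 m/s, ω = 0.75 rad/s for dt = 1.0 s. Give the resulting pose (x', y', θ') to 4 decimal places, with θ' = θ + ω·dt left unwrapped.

(1.2088, 5.2794, 3.1062)

θ' = 2.3562 + 0.75·1.0 = 3.1062
R = v/ω = 2.0/0.75 = 2.6667
x' = 3 + 2.6667·(sin 3.1062 − sin 2.3562) = 1.2088
y' = 4.5 − 2.6667·(cos 3.1062 − cos 2.3562) = 5.2794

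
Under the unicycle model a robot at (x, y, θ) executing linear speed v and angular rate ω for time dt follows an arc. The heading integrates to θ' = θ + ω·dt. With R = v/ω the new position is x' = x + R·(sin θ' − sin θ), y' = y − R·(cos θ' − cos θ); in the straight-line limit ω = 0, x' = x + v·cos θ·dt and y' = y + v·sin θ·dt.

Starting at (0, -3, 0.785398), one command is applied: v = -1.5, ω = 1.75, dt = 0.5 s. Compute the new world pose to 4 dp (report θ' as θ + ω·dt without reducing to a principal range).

(-0.2476, -3.6828, 1.6604)

θ' = 0.7854 + 1.75·0.5 = 1.6604
R = v/ω = -1.5/1.75 = -0.8571
x' = 0 + -0.8571·(sin 1.6604 − sin 0.7854) = -0.2476
y' = -3 − -0.8571·(cos 1.6604 − cos 0.7854) = -3.6828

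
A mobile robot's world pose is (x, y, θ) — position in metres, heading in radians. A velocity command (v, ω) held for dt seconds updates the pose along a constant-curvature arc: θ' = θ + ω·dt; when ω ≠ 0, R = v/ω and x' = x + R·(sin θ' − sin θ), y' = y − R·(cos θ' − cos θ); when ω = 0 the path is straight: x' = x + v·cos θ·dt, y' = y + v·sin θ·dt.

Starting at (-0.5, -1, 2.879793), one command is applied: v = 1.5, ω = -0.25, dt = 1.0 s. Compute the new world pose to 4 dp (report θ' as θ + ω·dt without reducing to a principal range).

θ' = 2.8798 + -0.25·1.0 = 2.6298
R = v/ω = 1.5/-0.25 = -6.0000
x' = -0.5 + -6.0000·(sin 2.6298 − sin 2.8798) = -1.8856
y' = -1 − -6.0000·(cos 2.6298 − cos 2.8798) = -0.4356

(-1.8856, -0.4356, 2.6298)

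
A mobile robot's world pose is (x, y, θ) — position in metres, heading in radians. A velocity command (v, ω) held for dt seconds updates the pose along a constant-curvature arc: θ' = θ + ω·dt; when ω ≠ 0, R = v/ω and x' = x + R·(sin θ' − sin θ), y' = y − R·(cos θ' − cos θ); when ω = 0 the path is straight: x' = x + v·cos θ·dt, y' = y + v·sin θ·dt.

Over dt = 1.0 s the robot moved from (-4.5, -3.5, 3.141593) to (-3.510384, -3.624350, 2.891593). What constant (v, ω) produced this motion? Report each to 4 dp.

v = -1.0000, ω = -0.2500

Δθ = 2.891593 − 3.141593 = -0.250000
ω = Δθ/dt = -0.250000/1.0 = -0.2500
R = Δx/(sin θ' − sin θ) = 4.0000
v = R·ω = 4.0000·-0.2500 = -1.0000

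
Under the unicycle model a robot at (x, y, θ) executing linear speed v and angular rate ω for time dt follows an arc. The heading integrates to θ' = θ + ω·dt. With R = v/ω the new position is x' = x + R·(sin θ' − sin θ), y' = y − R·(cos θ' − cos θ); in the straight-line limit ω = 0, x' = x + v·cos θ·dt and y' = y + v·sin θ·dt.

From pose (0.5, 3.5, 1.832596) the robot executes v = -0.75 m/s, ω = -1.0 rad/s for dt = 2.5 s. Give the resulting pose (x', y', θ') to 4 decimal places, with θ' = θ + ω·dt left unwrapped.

θ' = 1.8326 + -1.0·2.5 = -0.6674
R = v/ω = -0.75/-1.0 = 0.7500
x' = 0.5 + 0.7500·(sin -0.6674 − sin 1.8326) = -0.6887
y' = 3.5 − 0.7500·(cos -0.6674 − cos 1.8326) = 2.7168

(-0.6887, 2.7168, -0.6674)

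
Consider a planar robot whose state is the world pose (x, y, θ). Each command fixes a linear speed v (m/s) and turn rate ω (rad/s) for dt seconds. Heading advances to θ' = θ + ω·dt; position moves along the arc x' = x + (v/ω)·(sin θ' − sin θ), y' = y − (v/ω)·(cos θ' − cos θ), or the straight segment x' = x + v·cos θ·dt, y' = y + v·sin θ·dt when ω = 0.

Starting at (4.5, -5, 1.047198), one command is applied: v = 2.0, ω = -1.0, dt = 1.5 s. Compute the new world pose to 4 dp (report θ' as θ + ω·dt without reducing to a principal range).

(7.1070, -4.2015, -0.4528)

θ' = 1.0472 + -1.0·1.5 = -0.4528
R = v/ω = 2.0/-1.0 = -2.0000
x' = 4.5 + -2.0000·(sin -0.4528 − sin 1.0472) = 7.1070
y' = -5 − -2.0000·(cos -0.4528 − cos 1.0472) = -4.2015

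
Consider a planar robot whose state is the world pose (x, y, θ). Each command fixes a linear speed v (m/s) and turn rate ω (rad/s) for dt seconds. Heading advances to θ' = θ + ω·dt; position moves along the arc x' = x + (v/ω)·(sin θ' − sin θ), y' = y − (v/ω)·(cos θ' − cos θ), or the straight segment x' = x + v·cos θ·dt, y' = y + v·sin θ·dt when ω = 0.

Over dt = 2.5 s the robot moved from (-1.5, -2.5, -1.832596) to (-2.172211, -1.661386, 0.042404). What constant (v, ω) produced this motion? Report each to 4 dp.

v = -0.5000, ω = 0.7500

Δθ = 0.042404 − -1.832596 = 1.875000
ω = Δθ/dt = 1.875000/2.5 = 0.7500
R = −Δy/(cos θ' − cos θ) = -0.6667
v = R·ω = -0.6667·0.7500 = -0.5000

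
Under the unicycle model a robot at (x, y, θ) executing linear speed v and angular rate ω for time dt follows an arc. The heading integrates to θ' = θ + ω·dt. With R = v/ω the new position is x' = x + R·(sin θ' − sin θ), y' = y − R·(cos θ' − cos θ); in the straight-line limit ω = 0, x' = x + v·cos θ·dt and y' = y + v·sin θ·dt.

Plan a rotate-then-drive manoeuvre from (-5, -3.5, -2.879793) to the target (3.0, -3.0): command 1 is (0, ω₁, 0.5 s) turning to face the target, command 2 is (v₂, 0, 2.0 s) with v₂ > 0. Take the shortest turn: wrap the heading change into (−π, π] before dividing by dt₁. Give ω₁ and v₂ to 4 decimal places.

ω₁ = 5.8844, v₂ = 4.0078

heading to target = atan2(-3−-3.5, 3−-5) = 0.0624
Δθ = wrap(0.0624 − -2.8798) = 2.9422; ω₁ = Δθ/dt₁ = 5.8844
distance = √((3−-5)² + (-3−-3.5)²) = 8.0156; v₂ = distance/dt₂ = 4.0078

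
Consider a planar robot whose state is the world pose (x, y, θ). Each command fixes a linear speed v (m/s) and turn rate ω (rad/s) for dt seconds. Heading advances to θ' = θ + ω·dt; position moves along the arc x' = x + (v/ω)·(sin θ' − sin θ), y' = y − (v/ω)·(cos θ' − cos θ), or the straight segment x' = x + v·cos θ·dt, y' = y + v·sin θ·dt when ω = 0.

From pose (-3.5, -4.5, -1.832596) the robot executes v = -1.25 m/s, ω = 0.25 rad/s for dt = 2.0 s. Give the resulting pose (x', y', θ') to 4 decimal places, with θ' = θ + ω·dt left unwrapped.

θ' = -1.8326 + 0.25·2.0 = -1.3326
R = v/ω = -1.25/0.25 = -5.0000
x' = -3.5 + -5.0000·(sin -1.3326 − sin -1.8326) = -3.4708
y' = -4.5 − -5.0000·(cos -1.3326 − cos -1.8326) = -2.0261

(-3.4708, -2.0261, -1.3326)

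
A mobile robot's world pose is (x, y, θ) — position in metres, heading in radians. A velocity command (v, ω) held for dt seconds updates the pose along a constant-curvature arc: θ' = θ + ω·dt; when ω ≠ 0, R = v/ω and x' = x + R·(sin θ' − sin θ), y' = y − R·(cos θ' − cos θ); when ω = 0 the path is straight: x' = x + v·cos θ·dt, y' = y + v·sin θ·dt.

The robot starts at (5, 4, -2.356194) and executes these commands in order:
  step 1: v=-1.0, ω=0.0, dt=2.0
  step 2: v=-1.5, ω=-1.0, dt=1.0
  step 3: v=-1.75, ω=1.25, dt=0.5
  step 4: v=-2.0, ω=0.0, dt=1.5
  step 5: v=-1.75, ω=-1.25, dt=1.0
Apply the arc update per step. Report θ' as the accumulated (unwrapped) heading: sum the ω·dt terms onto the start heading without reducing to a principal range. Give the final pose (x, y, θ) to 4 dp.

step 1: θ'=-2.3562 (straight) → pose (6.4142, 5.4142, -2.3562)
step 2: θ'=-3.3562 (R=1.5000) → pose (7.7943, 5.8191, -3.3562)
step 3: θ'=-2.7312 (R=-1.4000) → pose (8.6510, 5.9033, -2.7312)
step 4: θ'=-2.7312 (straight) → pose (11.4019, 7.1002, -2.7312)
step 5: θ'=-3.9812 (R=1.4000) → pose (13.0026, 6.7513, -3.9812)

(13.0026, 6.7513, -3.9812)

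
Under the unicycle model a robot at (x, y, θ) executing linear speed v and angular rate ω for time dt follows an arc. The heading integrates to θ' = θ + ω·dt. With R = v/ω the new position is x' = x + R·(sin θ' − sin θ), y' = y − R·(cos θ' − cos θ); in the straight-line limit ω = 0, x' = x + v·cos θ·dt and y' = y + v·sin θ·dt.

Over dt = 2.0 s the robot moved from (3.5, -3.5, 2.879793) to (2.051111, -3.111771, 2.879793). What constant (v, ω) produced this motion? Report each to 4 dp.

Δθ = 2.879793 − 2.879793 = 0.000000
ω = Δθ/dt = 0.000000/2.0 = 0.0000
ω = 0 → v = (Δx·cos θ + Δy·sin θ)/dt = 0.7500

v = 0.7500, ω = 0.0000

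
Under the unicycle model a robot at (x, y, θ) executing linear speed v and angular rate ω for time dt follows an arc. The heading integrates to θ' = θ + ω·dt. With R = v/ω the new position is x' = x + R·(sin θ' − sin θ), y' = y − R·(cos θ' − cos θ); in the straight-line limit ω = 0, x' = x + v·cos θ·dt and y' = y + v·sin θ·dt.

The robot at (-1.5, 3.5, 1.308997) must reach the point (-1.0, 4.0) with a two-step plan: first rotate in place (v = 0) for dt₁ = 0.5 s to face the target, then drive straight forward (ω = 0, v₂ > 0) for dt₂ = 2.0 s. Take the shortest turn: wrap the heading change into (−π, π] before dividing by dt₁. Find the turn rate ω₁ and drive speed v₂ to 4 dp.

ω₁ = -1.0472, v₂ = 0.3536

heading to target = atan2(4−3.5, -1−-1.5) = 0.7854
Δθ = wrap(0.7854 − 1.3090) = -0.5236; ω₁ = Δθ/dt₁ = -1.0472
distance = √((-1−-1.5)² + (4−3.5)²) = 0.7071; v₂ = distance/dt₂ = 0.3536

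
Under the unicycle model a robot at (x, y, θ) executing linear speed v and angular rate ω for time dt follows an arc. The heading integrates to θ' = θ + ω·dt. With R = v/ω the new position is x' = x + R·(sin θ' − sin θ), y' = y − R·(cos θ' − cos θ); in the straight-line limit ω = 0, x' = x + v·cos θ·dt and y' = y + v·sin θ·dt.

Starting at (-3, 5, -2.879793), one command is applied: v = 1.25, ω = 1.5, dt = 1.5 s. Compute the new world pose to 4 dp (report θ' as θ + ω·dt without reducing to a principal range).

θ' = -2.8798 + 1.5·1.5 = -0.6298
R = v/ω = 1.25/1.5 = 0.8333
x' = -3 + 0.8333·(sin -0.6298 − sin -2.8798) = -3.2751
y' = 5 − 0.8333·(cos -0.6298 − cos -2.8798) = 3.5216

(-3.2751, 3.5216, -0.6298)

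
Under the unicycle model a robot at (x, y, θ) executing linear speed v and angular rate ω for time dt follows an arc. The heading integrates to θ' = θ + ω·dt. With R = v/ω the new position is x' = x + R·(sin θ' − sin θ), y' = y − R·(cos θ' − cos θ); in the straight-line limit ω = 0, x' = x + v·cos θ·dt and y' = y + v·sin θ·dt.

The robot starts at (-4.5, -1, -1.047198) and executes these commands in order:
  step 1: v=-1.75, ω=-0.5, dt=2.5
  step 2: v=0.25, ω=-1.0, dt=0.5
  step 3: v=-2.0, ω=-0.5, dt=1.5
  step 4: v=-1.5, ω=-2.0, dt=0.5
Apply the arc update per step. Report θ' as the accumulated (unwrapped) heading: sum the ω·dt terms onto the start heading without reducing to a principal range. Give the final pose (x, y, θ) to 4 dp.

step 1: θ'=-2.2972 (R=3.5000) → pose (-4.0854, 3.0746, -2.2972)
step 2: θ'=-2.7972 (R=-0.2500) → pose (-4.1879, 3.0054, -2.7972)
step 3: θ'=-3.5472 (R=4.0000) → pose (-1.2591, 2.9157, -3.5472)
step 4: θ'=-4.5472 (R=0.7500) → pose (-0.8152, 2.3499, -4.5472)

(-0.8152, 2.3499, -4.5472)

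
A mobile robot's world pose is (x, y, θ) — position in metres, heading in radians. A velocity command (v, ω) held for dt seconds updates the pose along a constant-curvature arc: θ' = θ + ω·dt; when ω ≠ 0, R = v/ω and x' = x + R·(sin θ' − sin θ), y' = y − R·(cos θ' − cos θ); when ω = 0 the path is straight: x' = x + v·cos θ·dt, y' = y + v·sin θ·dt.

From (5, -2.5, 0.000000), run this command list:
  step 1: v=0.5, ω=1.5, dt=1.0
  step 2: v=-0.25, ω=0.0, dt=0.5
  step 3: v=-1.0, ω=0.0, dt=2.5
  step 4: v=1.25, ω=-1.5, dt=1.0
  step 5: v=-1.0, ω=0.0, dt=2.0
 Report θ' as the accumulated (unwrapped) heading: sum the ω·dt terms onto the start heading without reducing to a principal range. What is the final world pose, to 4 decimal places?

(3.9781, -4.0343, 0.0000)

step 1: θ'=1.5000 (R=0.3333) → pose (5.3325, -2.1902, 1.5000)
step 2: θ'=1.5000 (straight) → pose (5.3237, -2.3149, 1.5000)
step 3: θ'=1.5000 (straight) → pose (5.1468, -4.8087, 1.5000)
step 4: θ'=0.0000 (R=-0.8333) → pose (5.9781, -4.0343, 0.0000)
step 5: θ'=0.0000 (straight) → pose (3.9781, -4.0343, 0.0000)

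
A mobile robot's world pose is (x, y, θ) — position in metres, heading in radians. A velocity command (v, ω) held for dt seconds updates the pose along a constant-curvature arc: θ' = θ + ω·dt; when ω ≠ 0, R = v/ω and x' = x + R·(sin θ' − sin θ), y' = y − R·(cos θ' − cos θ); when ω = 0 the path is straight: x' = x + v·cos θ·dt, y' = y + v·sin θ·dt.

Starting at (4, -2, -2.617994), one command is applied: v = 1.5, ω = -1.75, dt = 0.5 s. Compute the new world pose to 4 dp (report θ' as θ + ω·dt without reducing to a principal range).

θ' = -2.6180 + -1.75·0.5 = -3.4930
R = v/ω = 1.5/-1.75 = -0.8571
x' = 4 + -0.8571·(sin -3.4930 − sin -2.6180) = 3.2764
y' = -2 − -0.8571·(cos -3.4930 − cos -2.6180) = -2.0625

(3.2764, -2.0625, -3.4930)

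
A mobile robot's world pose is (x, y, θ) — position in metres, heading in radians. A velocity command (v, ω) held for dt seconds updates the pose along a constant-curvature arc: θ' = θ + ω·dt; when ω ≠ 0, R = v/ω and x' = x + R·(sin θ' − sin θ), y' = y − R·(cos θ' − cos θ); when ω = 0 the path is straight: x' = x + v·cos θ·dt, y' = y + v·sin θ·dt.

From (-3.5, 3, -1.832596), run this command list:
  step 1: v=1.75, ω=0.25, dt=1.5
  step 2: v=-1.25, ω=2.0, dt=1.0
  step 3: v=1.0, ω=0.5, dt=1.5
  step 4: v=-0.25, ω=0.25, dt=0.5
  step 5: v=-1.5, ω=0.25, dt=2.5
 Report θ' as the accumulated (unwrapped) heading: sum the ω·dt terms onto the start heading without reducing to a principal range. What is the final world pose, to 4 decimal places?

step 1: θ'=-1.4576 (R=7.0000) → pose (-3.6937, 0.3976, -1.4576)
step 2: θ'=0.5424 (R=-0.6250) → pose (-4.6373, 0.8622, 0.5424)
step 3: θ'=1.2924 (R=2.0000) → pose (-3.7467, 2.0256, 1.2924)
step 4: θ'=1.4174 (R=-1.0000) → pose (-3.7735, 1.9035, 1.4174)
step 5: θ'=2.0424 (R=-6.0000) → pose (-3.1890, -1.7391, 2.0424)

(-3.1890, -1.7391, 2.0424)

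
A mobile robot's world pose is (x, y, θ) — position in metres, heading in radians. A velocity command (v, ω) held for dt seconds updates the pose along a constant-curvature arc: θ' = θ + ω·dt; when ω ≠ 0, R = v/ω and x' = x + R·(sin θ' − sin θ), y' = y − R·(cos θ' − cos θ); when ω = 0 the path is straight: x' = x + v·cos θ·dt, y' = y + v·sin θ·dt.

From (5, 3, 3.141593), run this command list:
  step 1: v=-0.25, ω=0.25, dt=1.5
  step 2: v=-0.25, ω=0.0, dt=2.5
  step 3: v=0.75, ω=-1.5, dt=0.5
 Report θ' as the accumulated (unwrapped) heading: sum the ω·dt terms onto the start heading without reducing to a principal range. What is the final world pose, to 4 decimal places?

step 1: θ'=3.5166 (R=-1.0000) → pose (5.3663, 3.0695, 3.5166)
step 2: θ'=3.5166 (straight) → pose (5.9478, 3.2984, 3.5166)
step 3: θ'=2.7666 (R=-0.5000) → pose (5.5816, 3.2984, 2.7666)

(5.5816, 3.2984, 2.7666)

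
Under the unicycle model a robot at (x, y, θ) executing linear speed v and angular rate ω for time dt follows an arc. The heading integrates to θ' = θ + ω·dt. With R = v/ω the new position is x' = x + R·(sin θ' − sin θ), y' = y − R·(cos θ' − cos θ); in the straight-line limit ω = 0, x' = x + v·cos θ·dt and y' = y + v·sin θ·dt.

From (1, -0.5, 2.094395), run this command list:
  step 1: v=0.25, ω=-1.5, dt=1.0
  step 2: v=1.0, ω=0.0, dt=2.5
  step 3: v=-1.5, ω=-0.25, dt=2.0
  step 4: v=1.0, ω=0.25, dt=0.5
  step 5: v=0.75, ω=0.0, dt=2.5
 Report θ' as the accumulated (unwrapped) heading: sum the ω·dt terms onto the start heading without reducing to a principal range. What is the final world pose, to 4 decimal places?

step 1: θ'=0.5944 (R=-0.1667) → pose (1.0510, -0.2786, 0.5944)
step 2: θ'=0.5944 (straight) → pose (3.1222, 1.1214, 0.5944)
step 3: θ'=0.0944 (R=6.0000) → pose (0.3277, 0.1191, 0.0944)
step 4: θ'=0.2194 (R=4.0000) → pose (0.8212, 0.1971, 0.2194)
step 5: θ'=0.2194 (straight) → pose (2.6513, 0.6052, 0.2194)

(2.6513, 0.6052, 0.2194)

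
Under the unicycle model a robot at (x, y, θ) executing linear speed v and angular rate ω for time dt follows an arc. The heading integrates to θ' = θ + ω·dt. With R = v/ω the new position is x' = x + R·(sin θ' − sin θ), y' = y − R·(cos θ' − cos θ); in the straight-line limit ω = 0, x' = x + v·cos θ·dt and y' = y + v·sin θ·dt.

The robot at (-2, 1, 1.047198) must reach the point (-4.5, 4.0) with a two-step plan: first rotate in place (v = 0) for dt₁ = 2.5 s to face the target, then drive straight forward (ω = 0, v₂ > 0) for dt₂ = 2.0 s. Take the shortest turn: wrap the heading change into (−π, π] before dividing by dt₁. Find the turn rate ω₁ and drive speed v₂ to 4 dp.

ω₁ = 0.4873, v₂ = 1.9526

heading to target = atan2(4−1, -4.5−-2) = 2.2655
Δθ = wrap(2.2655 − 1.0472) = 1.2183; ω₁ = Δθ/dt₁ = 0.4873
distance = √((-4.5−-2)² + (4−1)²) = 3.9051; v₂ = distance/dt₂ = 1.9526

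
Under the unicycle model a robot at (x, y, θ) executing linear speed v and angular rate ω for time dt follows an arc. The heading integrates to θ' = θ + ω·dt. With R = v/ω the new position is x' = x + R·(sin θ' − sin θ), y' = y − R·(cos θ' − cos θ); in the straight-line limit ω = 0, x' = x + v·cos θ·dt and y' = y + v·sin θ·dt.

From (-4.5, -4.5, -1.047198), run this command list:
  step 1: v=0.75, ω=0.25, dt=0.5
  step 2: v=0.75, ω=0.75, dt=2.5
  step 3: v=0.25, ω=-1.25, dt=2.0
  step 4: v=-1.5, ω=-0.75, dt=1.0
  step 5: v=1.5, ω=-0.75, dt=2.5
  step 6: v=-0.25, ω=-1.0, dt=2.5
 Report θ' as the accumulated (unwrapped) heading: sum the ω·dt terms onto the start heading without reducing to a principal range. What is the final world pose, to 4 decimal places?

step 1: θ'=-0.9222 (R=3.0000) → pose (-4.2927, -4.8122, -0.9222)
step 2: θ'=0.9528 (R=1.0000) → pose (-2.6807, -4.7875, 0.9528)
step 3: θ'=-1.5472 (R=-0.2000) → pose (-2.3178, -4.8987, -1.5472)
step 4: θ'=-2.2972 (R=2.0000) → pose (-1.8135, -3.5231, -2.2972)
step 5: θ'=-4.1722 (R=-2.0000) → pose (-5.0238, -3.2234, -4.1722)
step 6: θ'=-6.6722 (R=0.2500) → pose (-5.3331, -3.5833, -6.6722)

(-5.3331, -3.5833, -6.6722)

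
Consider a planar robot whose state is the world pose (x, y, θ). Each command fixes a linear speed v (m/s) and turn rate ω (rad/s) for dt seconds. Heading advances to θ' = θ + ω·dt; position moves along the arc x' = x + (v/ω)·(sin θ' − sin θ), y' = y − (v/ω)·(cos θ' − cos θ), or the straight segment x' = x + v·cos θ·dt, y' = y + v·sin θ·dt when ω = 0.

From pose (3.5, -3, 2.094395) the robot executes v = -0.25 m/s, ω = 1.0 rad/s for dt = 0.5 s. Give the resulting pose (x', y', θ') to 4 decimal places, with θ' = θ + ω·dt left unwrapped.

(3.5864, -3.0885, 2.5944)

θ' = 2.0944 + 1.0·0.5 = 2.5944
R = v/ω = -0.25/1.0 = -0.2500
x' = 3.5 + -0.2500·(sin 2.5944 − sin 2.0944) = 3.5864
y' = -3 − -0.2500·(cos 2.5944 − cos 2.0944) = -3.0885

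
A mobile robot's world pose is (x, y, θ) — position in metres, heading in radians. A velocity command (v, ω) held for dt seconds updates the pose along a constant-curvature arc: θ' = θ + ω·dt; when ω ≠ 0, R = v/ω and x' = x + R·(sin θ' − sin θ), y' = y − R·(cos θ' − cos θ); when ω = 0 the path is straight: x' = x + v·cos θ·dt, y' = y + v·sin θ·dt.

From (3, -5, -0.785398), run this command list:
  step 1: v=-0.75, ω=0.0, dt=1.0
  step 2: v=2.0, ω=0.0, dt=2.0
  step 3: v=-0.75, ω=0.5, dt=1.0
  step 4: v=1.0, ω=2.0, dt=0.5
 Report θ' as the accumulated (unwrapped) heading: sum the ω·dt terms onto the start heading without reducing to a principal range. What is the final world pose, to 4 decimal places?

step 1: θ'=-0.7854 (straight) → pose (2.4697, -4.4697, -0.7854)
step 2: θ'=-0.7854 (straight) → pose (5.2981, -7.2981, -0.7854)
step 3: θ'=-0.2854 (R=-1.5000) → pose (4.6597, -6.9194, -0.2854)
step 4: θ'=0.7146 (R=0.5000) → pose (5.1282, -6.8173, 0.7146)

(5.1282, -6.8173, 0.7146)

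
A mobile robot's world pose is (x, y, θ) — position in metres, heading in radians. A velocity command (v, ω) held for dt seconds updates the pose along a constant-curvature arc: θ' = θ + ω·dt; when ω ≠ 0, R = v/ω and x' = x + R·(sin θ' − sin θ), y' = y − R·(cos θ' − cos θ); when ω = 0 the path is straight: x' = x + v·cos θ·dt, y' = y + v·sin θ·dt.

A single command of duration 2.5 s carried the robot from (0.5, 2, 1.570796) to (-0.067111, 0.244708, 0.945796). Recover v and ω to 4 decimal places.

v = -0.7500, ω = -0.2500

Δθ = 0.945796 − 1.570796 = -0.625000
ω = Δθ/dt = -0.625000/2.5 = -0.2500
R = −Δy/(cos θ' − cos θ) = 3.0000
v = R·ω = 3.0000·-0.2500 = -0.7500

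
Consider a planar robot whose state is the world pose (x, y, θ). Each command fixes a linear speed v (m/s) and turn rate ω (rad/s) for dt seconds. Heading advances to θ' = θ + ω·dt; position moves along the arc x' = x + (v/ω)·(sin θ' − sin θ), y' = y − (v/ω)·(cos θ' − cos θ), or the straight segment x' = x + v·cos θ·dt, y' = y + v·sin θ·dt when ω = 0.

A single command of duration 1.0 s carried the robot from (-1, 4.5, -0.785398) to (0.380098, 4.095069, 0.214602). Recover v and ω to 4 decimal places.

v = 1.5000, ω = 1.0000

Δθ = 0.214602 − -0.785398 = 1.000000
ω = Δθ/dt = 1.000000/1.0 = 1.0000
R = Δx/(sin θ' − sin θ) = 1.5000
v = R·ω = 1.5000·1.0000 = 1.5000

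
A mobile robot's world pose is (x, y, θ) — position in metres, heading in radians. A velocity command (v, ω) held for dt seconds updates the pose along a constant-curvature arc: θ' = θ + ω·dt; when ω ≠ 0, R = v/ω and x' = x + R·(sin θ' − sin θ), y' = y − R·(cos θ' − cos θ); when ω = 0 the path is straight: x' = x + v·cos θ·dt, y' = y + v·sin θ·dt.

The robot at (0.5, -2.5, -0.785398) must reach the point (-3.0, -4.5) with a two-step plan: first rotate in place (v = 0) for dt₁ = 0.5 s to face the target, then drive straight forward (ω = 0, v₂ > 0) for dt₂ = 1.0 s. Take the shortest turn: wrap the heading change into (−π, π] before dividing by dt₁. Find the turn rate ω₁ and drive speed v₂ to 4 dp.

ω₁ = -3.6741, v₂ = 4.0311

heading to target = atan2(-4.5−-2.5, -3−0.5) = -2.6224
Δθ = wrap(-2.6224 − -0.7854) = -1.8370; ω₁ = Δθ/dt₁ = -3.6741
distance = √((-3−0.5)² + (-4.5−-2.5)²) = 4.0311; v₂ = distance/dt₂ = 4.0311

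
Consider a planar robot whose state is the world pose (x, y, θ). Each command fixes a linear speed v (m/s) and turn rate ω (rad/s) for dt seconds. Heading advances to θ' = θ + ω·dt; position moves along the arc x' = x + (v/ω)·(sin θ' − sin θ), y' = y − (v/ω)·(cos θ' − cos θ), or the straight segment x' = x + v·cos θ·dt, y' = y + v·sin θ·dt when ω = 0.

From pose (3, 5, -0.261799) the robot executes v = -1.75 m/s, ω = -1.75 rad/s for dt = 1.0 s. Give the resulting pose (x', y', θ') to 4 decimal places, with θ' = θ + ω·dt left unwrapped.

(2.3545, 6.3928, -2.0118)

θ' = -0.2618 + -1.75·1.0 = -2.0118
R = v/ω = -1.75/-1.75 = 1.0000
x' = 3 + 1.0000·(sin -2.0118 − sin -0.2618) = 2.3545
y' = 5 − 1.0000·(cos -2.0118 − cos -0.2618) = 6.3928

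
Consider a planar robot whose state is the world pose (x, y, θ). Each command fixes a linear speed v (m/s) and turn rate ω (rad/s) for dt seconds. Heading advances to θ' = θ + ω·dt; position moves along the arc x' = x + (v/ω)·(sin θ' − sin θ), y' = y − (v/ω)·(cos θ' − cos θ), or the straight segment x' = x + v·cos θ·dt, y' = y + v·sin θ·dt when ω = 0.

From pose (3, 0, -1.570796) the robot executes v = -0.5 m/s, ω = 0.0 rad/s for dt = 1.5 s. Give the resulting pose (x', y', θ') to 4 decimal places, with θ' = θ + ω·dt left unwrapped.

(3.0000, 0.7500, -1.5708)

θ' = -1.5708 + 0.0·1.5 = -1.5708
ω = 0 → straight: x' = 3 + -0.5·cos(-1.5708)·1.5 = 3.0000
y' = 0 + -0.5·sin(-1.5708)·1.5 = 0.7500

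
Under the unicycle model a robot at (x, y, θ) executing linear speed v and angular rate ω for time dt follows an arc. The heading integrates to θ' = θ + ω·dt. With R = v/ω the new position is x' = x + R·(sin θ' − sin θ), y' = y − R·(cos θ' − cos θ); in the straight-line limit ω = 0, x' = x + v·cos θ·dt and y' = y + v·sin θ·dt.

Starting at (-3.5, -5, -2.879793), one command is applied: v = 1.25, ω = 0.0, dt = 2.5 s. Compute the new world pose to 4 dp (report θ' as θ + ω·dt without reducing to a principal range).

(-6.5185, -5.8088, -2.8798)

θ' = -2.8798 + 0.0·2.5 = -2.8798
ω = 0 → straight: x' = -3.5 + 1.25·cos(-2.8798)·2.5 = -6.5185
y' = -5 + 1.25·sin(-2.8798)·2.5 = -5.8088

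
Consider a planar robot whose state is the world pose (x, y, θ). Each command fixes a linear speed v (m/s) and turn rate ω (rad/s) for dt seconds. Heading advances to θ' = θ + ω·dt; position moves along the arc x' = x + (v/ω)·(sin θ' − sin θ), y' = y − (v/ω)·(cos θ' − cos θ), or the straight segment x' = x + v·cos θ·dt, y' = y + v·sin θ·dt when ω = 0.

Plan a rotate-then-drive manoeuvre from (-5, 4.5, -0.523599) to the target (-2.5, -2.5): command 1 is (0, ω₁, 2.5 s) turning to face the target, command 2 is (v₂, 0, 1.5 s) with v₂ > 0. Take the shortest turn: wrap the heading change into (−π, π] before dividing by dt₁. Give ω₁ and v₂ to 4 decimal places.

heading to target = atan2(-2.5−4.5, -2.5−-5) = -1.2278
Δθ = wrap(-1.2278 − -0.5236) = -0.7042; ω₁ = Δθ/dt₁ = -0.2817
distance = √((-2.5−-5)² + (-2.5−4.5)²) = 7.4330; v₂ = distance/dt₂ = 4.9554

ω₁ = -0.2817, v₂ = 4.9554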